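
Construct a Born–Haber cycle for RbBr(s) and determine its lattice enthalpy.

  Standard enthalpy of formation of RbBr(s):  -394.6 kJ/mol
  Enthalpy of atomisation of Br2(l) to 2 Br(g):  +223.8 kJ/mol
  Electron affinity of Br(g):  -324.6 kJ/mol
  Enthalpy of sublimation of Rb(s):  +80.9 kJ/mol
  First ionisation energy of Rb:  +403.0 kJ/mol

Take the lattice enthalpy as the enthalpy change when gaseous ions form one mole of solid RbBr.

U = -665.8 kJ/mol

ΔHf° = 1·ΔHsub + 1·(ΣIE) + 1/2·D(Br2) + 1·EA + U
-394.6 = 1·(+80.9) + 1·(+403.0) + 1/2·(+223.8) + 1·(-324.6) + U
U = -394.6 − (+271.2) = -665.8 kJ/mol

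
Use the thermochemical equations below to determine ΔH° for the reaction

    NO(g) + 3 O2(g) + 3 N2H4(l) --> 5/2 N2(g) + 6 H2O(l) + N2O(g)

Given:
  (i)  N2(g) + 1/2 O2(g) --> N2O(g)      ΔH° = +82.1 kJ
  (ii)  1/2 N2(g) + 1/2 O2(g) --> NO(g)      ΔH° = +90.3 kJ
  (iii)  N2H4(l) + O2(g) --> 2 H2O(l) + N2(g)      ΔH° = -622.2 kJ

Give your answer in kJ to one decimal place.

(i) as written: +82.1 kJ
(ii) reversed: -90.3 kJ
(iii) × 3: (3)·(-622.2) = -1866.6 kJ
Summing the manipulated equations, ΔH° = (1)·(+82.1) + (-1)·(+90.3) + (3)·(-622.2) = -1874.8 kJ

ΔH° = -1874.8 kJ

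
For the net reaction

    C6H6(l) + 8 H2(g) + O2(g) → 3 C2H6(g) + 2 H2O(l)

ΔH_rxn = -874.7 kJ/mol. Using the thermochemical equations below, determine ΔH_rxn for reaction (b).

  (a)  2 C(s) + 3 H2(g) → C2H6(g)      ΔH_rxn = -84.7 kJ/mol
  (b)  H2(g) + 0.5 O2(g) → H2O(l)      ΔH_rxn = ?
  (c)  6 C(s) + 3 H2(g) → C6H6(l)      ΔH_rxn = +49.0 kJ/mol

ΔH_rxn = -285.8 kJ/mol

(a) × 3 (×3 to match 3 C2H6(g) in the target): (3)·(-84.7) = -254.1 kJ/mol
(b) × 2 (scale by 2 for the 2 H2O(l)): contributes 2·x
(c) reversed (reverse to put C6H6(l) on the reactant side): -49.0 kJ/mol
-874.7 = (-254.1) + (-49.0) + 2·x
x = (-874.7 − (-303.1)) / (2) = -285.8 kJ/mol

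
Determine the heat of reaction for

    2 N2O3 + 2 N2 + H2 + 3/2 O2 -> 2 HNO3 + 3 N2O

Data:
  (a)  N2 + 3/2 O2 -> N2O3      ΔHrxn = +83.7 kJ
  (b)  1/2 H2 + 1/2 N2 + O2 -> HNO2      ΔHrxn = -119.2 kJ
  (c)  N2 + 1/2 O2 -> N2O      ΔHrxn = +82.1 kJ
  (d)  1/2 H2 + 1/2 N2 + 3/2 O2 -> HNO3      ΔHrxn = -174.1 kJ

(a) reversed and × 2: (-2)·(+83.7) = -167.4 kJ
(b): not needed.
(c) × 3: (3)·(+82.1) = +246.3 kJ
(d) × 2: (2)·(-174.1) = -348.2 kJ
ΔHrxn = (-167.4) + (+246.3) + (-348.2) = -269.3 kJ

ΔHrxn = -269.3 kJ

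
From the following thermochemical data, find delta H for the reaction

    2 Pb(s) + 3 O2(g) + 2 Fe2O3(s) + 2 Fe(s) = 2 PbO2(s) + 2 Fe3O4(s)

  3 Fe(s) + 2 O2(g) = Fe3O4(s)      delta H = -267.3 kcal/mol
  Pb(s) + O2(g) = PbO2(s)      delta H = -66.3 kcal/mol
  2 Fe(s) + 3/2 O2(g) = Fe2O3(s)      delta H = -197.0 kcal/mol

delta H = -273.2 kcal/mol

equation 1 × 2: (2)·(-267.3) = -534.6 kcal/mol
equation 2 × 2: (2)·(-66.3) = -132.6 kcal/mol
equation 3 reversed and × 2: (-2)·(-197.0) = +394.0 kcal/mol
By Hess's law, delta H = (-534.6) + (-132.6) + (+394.0) = -273.2 kcal/mol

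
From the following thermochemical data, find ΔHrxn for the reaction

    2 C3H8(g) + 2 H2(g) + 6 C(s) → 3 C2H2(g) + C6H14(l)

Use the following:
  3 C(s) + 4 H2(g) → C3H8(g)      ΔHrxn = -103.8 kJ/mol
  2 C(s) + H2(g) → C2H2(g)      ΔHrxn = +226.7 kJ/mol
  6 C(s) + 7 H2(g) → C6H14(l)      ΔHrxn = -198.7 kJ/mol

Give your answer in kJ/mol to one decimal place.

equation 1 reversed and × 2 (C3H8(g) must end up as a reactant; ×2 to match 2 C3H8(g) in the target): (-2)·(-103.8) = +207.6 kJ/mol
equation 2 × 3 (scale by 3 for the 3 C2H2(g)): (3)·(+226.7) = +680.1 kJ/mol
equation 3 as written (C6H14(l) already on the product side): -198.7 kJ/mol
Since enthalpy is a state function, ΔHrxn = (-2)·(-103.8) + (3)·(+226.7) + (1)·(-198.7) = 689.0 kJ/mol

ΔHrxn = 689.0 kJ/mol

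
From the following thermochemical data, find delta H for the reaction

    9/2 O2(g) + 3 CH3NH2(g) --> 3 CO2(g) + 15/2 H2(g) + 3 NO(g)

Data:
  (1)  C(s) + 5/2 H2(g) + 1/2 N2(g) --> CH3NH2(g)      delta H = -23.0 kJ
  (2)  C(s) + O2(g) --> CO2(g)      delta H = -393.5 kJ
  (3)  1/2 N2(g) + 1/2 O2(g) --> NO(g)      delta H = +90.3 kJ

(1) reversed and × 3 (reverse to put CH3NH2(g) on the reactant side; ×3 to match 3 CH3NH2(g) in the target): (-3)·(-23.0) = +69.0 kJ
(2) × 3 (×3 to match 3 CO2(g) in the target): (3)·(-393.5) = -1180.5 kJ
(3) × 3 (scale by 3 for the 3 NO(g)): (3)·(+90.3) = +270.9 kJ
By Hess's law, delta H = (-3)·(-23.0) + (3)·(-393.5) + (3)·(+90.3) = -840.6 kJ

delta H = -840.6 kJ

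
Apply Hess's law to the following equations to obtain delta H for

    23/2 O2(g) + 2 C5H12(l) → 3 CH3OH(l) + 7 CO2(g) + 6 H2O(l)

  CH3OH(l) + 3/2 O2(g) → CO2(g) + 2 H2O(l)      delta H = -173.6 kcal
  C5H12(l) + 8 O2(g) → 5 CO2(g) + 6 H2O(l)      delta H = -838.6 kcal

delta H = -1156.4 kcal

equation 1 reversed and × 3: (-3)·(-173.6) = +520.8 kcal
equation 2 × 2: (2)·(-838.6) = -1677.2 kcal
Combining the equations, delta H = (+520.8) + (-1677.2) = -1156.4 kcal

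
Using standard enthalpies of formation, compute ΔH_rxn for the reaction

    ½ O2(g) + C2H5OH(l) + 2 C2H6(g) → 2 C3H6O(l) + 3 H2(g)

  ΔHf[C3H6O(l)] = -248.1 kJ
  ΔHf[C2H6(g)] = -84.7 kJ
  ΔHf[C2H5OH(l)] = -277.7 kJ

Products: 2·(-248.1) + 3·(+0.0) = -496.2
Reactants: 1/2·(+0.0) + 1·(-277.7) + 2·(-84.7) = -447.1
ΔH_rxn = (-496.2) − (-447.1) = -49.1 kJ

ΔH_rxn = -49.1 kJ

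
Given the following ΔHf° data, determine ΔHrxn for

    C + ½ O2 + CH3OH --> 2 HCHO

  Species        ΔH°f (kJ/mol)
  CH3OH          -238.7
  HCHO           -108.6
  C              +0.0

ΔHrxn = 21.5 kJ/mol

Products: 2·(-108.6) = -217.2
Reactants: 1·(+0.0) + 1/2·(+0.0) + 1·(-238.7) = -238.7
ΔHrxn = (-217.2) − (-238.7) = 21.5 kJ/mol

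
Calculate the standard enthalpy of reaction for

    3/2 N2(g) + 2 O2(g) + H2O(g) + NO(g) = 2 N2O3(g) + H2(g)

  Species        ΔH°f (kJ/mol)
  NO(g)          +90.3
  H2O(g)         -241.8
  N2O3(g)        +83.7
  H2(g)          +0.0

Products: 2·(+83.7) + 1·(+0.0) = +167.4
Reactants: 3/2·(+0.0) + 2·(+0.0) + 1·(-241.8) + 1·(+90.3) = -151.5
ΔH° = (+167.4) − (-151.5) = 318.9 kJ/mol

ΔH° = 318.9 kJ/mol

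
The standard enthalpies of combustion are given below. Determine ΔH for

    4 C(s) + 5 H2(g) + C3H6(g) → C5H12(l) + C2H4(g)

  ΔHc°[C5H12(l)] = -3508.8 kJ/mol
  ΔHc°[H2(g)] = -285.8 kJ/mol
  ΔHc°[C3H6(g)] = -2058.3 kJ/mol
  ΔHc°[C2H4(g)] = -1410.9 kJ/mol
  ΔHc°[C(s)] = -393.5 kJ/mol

ΔH = -141.6 kJ/mol

With combustion enthalpies, reactants minus products:
= [4·(-393.5) + 5·(-285.8) + 1·(-2058.3)] − [1·(-3508.8) + 1·(-1410.9)]
= -141.6 kJ/mol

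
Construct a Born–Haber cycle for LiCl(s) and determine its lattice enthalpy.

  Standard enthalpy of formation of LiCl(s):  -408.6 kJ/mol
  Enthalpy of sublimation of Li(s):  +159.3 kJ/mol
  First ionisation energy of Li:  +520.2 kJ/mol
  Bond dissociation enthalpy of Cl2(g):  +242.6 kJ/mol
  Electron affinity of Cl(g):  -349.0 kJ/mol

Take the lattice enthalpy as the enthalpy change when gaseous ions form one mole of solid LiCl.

ΔHf° = 1·ΔHsub + 1·(ΣIE) + 1/2·D(Cl2) + 1·EA + U
-408.6 = 1·(+159.3) + 1·(+520.2) + 1/2·(+242.6) + 1·(-349.0) + U
U = -408.6 − (+451.8) = -860.4 kJ/mol

U = -860.4 kJ/mol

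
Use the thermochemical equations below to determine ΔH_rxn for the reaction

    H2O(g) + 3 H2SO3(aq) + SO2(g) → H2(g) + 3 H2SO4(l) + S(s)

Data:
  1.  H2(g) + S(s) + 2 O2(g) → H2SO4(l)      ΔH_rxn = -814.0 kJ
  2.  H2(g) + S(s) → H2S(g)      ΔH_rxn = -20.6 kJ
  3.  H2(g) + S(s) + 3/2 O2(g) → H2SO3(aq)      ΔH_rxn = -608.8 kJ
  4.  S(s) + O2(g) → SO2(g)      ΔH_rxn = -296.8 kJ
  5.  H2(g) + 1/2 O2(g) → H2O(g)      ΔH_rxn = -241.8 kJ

eq. 1 × 3: (3)·(-814.0) = -2442.0 kJ
eq. 2: not needed.
eq. 3 reversed and × 3: (-3)·(-608.8) = +1826.4 kJ
eq. 4 reversed: +296.8 kJ
eq. 5 reversed: +241.8 kJ
Summing the manipulated equations, ΔH_rxn = (3)·(-814.0) + (-3)·(-608.8) + (-1)·(-296.8) + (-1)·(-241.8) = -77.0 kJ

ΔH_rxn = -77.0 kJ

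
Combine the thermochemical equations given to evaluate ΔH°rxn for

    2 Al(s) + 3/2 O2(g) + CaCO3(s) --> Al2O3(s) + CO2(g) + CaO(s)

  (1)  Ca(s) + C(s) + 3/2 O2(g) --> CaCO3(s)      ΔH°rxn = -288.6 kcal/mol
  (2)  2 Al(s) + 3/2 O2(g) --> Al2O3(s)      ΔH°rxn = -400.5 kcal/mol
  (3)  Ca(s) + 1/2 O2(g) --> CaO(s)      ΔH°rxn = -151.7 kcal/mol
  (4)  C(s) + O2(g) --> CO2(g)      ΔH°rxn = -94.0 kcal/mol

ΔH°rxn = -357.6 kcal/mol

(1) reversed (reverse to put CaCO3(s) on the reactant side): +288.6 kcal/mol
(2) as written (Al2O3(s) already on the product side): -400.5 kcal/mol
(3) as written (CaO(s) already on the product side): -151.7 kcal/mol
(4) as written (CO2(g) already on the product side): -94.0 kcal/mol
Since enthalpy is a state function, ΔH°rxn = (-1)·(-288.6) + (1)·(-400.5) + (1)·(-151.7) + (1)·(-94.0) = -357.6 kcal/mol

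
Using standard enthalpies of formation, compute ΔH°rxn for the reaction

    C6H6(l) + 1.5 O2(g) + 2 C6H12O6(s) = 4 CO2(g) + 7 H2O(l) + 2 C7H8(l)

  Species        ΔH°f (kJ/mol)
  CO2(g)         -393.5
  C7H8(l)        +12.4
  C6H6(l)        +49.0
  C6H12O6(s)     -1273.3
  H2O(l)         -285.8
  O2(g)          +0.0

Products: 4·(-393.5) + 7·(-285.8) + 2·(+12.4) = -3549.8
Reactants: 1·(+49.0) + 3/2·(+0.0) + 2·(-1273.3) = -2497.6
ΔH°rxn = (-3549.8) − (-2497.6) = -1052.2 kJ/mol

ΔH°rxn = -1052.2 kJ/mol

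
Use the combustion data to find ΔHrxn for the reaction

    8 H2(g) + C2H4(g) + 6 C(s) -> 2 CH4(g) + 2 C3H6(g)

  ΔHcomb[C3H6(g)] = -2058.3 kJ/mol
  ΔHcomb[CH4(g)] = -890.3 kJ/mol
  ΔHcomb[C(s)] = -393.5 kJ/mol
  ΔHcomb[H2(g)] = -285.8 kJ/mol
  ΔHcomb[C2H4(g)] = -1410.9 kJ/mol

ΔHrxn = -161.1 kJ/mol

Using ΔH = Σ nΔHc°(reactants) − Σ nΔHc°(products):
= [8·(-285.8) + 1·(-1410.9) + 6·(-393.5)] − [2·(-890.3) + 2·(-2058.3)]
= -161.1 kJ/mol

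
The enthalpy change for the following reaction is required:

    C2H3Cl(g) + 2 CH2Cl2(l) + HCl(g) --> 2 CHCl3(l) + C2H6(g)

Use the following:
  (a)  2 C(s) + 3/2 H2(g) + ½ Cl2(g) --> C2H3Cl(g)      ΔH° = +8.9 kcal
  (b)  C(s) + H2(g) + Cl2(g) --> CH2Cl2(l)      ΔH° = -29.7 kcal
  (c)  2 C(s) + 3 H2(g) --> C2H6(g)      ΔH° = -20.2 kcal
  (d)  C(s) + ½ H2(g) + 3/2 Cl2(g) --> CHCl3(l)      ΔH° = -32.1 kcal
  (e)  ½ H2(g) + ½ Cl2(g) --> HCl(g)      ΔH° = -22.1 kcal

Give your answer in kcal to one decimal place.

(a) reversed (reverse to put C2H3Cl(g) on the reactant side): -8.9 kcal
(b) reversed and × 2 (CH2Cl2(l) must end up as a reactant; scale by 2 for the 2 CH2Cl2(l)): (-2)·(-29.7) = +59.4 kcal
(c) as written (C2H6(g) already on the product side): -20.2 kcal
(d) × 2 (×2 to match 2 CHCl3(l) in the target): (2)·(-32.1) = -64.2 kcal
(e) reversed (reverse to put HCl(g) on the reactant side): +22.1 kcal
ΔH° = (-1)·(+8.9) + (-2)·(-29.7) + (1)·(-20.2) + (2)·(-32.1) + (-1)·(-22.1) = -11.8 kcal

ΔH° = -11.8 kcal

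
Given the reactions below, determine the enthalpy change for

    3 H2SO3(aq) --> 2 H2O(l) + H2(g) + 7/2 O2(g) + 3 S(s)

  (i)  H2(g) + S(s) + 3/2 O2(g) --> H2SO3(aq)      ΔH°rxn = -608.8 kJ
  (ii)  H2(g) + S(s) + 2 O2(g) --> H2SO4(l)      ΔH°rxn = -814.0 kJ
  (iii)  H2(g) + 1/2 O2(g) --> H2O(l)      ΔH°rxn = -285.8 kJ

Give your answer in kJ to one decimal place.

(i) reversed and × 3: (-3)·(-608.8) = +1826.4 kJ
(ii): not needed.
(iii) × 2: (2)·(-285.8) = -571.6 kJ
Combining the equations, ΔH°rxn = (+1826.4) + (-571.6) = 1254.8 kJ

ΔH°rxn = 1254.8 kJ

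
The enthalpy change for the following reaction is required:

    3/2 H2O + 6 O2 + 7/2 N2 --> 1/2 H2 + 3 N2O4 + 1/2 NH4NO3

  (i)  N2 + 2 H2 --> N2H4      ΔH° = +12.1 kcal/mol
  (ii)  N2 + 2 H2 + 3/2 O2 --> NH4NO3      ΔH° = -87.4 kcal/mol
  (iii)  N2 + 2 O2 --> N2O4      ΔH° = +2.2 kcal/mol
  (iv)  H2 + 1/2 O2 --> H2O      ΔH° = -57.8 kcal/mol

(i): not needed.
(ii) × 1/2: (1/2)·(-87.4) = -43.7 kcal/mol
(iii) × 3: (3)·(+2.2) = +6.6 kcal/mol
(iv) reversed and × 3/2: (-3/2)·(-57.8) = +86.7 kcal/mol
Since enthalpy is a state function, ΔH° = (-43.7) + (+6.6) + (+86.7) = 49.6 kcal/mol

ΔH° = 49.6 kcal/mol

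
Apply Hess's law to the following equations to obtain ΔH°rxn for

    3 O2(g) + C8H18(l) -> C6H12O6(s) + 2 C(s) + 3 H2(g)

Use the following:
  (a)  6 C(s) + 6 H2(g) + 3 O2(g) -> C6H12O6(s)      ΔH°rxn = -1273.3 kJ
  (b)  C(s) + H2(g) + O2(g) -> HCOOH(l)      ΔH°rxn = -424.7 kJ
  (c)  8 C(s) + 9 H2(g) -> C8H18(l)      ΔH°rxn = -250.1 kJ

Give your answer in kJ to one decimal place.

(a) as written (C6H12O6(s) already on the product side): -1273.3 kJ
(b): not needed (HCOOH(l) appears nowhere else).
(c) reversed (reverse to put C8H18(l) on the reactant side): +250.1 kJ
By Hess's law, ΔH°rxn = (1)·(-1273.3) + (-1)·(-250.1) = -1023.2 kJ

ΔH°rxn = -1023.2 kJ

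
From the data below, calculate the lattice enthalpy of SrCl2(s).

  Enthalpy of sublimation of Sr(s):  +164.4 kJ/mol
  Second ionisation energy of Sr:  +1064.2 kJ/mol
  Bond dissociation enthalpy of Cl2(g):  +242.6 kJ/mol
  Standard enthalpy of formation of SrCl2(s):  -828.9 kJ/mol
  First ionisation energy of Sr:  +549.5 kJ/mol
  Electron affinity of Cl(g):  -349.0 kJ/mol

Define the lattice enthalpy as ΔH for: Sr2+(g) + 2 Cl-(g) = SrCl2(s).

U = -2151.6 kJ/mol

ΔHf° = 1·ΔHsub + 1·(ΣIE) + 1·D(Cl2) + 2·EA + U
-828.9 = 1·(+164.4) + 1·(+1613.7) + 1·(+242.6) + 2·(-349.0) + U
U = -828.9 − (+1322.7) = -2151.6 kJ/mol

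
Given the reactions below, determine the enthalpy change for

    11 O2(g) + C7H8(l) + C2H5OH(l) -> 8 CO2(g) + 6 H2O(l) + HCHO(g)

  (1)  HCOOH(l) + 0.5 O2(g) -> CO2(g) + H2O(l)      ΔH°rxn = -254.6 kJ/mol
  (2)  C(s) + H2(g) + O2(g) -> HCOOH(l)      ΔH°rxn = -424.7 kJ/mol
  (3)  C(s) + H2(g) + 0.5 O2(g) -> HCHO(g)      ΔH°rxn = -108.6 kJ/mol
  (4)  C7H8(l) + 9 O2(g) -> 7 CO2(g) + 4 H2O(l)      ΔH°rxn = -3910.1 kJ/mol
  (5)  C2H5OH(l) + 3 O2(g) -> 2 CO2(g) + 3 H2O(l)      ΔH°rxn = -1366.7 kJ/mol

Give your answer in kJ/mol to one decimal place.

(1) reversed: +254.6 kJ/mol
(2) reversed: +424.7 kJ/mol
(3) as written: -108.6 kJ/mol
(4) as written: -3910.1 kJ/mol
(5) as written: -1366.7 kJ/mol
By Hess's law, ΔH°rxn = (+254.6) + (+424.7) + (-108.6) + (-3910.1) + (-1366.7) = -4706.1 kJ/mol

ΔH°rxn = -4706.1 kJ/mol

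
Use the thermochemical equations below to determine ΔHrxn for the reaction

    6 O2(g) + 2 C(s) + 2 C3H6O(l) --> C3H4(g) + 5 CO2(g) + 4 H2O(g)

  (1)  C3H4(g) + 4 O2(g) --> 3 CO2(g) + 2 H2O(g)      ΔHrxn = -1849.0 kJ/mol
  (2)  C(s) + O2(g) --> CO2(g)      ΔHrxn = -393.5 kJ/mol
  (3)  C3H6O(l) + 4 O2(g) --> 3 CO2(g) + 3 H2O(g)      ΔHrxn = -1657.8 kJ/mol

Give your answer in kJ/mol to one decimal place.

(1) reversed: +1849.0 kJ/mol
(2) × 2: (2)·(-393.5) = -787.0 kJ/mol
(3) × 2: (2)·(-1657.8) = -3315.6 kJ/mol
Since enthalpy is a state function, ΔHrxn = (+1849.0) + (-787.0) + (-3315.6) = -2253.6 kJ/mol

ΔHrxn = -2253.6 kJ/mol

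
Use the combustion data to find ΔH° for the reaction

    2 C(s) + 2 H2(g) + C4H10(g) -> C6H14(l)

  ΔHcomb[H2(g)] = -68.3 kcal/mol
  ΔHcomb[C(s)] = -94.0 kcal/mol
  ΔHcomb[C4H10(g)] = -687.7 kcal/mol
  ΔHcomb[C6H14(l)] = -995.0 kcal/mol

ΔH° = -17.3 kcal/mol

With combustion enthalpies, reactants minus products:
= [2·(-94.0) + 2·(-68.3) + 1·(-687.7)] − [1·(-995.0)]
= -17.3 kcal/mol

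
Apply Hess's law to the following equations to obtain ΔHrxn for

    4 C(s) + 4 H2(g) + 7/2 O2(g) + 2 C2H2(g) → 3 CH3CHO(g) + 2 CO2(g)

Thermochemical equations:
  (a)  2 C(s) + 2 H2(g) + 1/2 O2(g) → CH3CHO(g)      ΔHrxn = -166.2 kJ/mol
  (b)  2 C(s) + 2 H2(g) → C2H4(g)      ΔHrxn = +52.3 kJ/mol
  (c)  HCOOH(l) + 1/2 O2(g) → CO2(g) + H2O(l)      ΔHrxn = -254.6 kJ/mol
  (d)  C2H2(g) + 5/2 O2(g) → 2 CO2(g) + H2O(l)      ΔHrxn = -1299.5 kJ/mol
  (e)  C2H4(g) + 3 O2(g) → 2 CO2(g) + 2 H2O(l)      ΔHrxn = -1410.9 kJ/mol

(a) × 3: (3)·(-166.2) = -498.6 kJ/mol
(b) reversed: -52.3 kJ/mol
(c): not needed.
(d) × 2: (2)·(-1299.5) = -2599.0 kJ/mol
(e) reversed: +1410.9 kJ/mol
Summing the manipulated equations, ΔHrxn = (-498.6) + (-52.3) + (-2599.0) + (+1410.9) = -1739.0 kJ/mol

ΔHrxn = -1739.0 kJ/mol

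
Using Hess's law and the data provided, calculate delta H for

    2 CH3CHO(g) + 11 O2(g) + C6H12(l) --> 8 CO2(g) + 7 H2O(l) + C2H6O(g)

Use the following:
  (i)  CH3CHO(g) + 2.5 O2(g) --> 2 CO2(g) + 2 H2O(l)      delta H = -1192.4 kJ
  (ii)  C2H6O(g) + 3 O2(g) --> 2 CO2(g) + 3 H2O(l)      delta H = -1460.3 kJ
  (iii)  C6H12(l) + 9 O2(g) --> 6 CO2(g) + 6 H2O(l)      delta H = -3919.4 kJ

(i) × 2 (×2 to match 2 CH3CHO(g) in the target): (2)·(-1192.4) = -2384.8 kJ
(ii) reversed (reverse to put C2H6O(g) on the product side): +1460.3 kJ
(iii) as written (C6H12(l) already on the reactant side): -3919.4 kJ
Combining the equations, delta H = (2)·(-1192.4) + (-1)·(-1460.3) + (1)·(-3919.4) = -4843.9 kJ

delta H = -4843.9 kJ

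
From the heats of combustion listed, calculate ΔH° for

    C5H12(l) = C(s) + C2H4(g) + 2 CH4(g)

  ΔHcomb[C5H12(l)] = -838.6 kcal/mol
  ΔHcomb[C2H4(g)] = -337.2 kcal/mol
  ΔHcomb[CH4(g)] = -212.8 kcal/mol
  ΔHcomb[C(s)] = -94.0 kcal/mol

With combustion enthalpies, reactants minus products:
= [1·(-838.6)] − [1·(-94.0) + 1·(-337.2) + 2·(-212.8)]
= 18.2 kcal/mol

ΔH° = 18.2 kcal/mol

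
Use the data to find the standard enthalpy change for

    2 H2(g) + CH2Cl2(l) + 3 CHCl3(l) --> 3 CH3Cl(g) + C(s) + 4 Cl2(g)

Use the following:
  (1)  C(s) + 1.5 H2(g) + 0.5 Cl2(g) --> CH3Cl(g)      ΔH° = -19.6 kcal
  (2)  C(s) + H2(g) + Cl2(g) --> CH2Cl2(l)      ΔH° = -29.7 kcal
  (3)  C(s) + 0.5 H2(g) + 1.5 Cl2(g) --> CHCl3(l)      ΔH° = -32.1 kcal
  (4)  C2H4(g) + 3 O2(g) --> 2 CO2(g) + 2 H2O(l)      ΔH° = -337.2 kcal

(1) × 3 (×3 to match 3 CH3Cl(g) in the target): (3)·(-19.6) = -58.8 kcal
(2) reversed (CH2Cl2(l) must end up as a reactant): +29.7 kcal
(3) reversed and × 3 (reverse to put CHCl3(l) on the reactant side; ×3 to match 3 CHCl3(l) in the target): (-3)·(-32.1) = +96.3 kcal
(4): not needed (H2O(l) appears nowhere else).
By Hess's law, ΔH° = (3)·(-19.6) + (-1)·(-29.7) + (-3)·(-32.1) = 67.2 kcal

ΔH° = 67.2 kcal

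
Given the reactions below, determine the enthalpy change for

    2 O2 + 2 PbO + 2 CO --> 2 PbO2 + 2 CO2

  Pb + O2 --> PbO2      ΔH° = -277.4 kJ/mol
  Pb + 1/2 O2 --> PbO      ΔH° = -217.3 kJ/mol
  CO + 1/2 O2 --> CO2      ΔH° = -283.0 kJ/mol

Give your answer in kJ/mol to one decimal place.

equation 1 × 2: (2)·(-277.4) = -554.8 kJ/mol
equation 2 reversed and × 2: (-2)·(-217.3) = +434.6 kJ/mol
equation 3 × 2: (2)·(-283.0) = -566.0 kJ/mol
ΔH° = (-554.8) + (+434.6) + (-566.0) = -686.2 kJ/mol

ΔH° = -686.2 kJ/mol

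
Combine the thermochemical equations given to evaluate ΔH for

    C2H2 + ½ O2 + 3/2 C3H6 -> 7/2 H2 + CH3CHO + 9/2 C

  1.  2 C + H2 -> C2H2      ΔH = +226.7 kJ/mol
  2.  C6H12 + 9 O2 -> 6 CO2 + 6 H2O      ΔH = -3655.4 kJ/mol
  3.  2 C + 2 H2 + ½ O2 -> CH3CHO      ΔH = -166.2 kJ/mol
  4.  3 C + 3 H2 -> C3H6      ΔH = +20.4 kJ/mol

ΔH = -423.5 kJ/mol

eq. 1 reversed (reverse to put C2H2 on the reactant side): -226.7 kJ/mol
eq. 2: not needed (C6H12 appears nowhere else).
eq. 3 as written (CH3CHO already on the product side): -166.2 kJ/mol
eq. 4 reversed and × 3/2 (reverse to put C3H6 on the reactant side; scale by 3/2 for the 3/2 C3H6): (-3/2)·(+20.4) = -30.6 kJ/mol
Summing the manipulated equations, ΔH = (-226.7) + (-166.2) + (-30.6) = -423.5 kJ/mol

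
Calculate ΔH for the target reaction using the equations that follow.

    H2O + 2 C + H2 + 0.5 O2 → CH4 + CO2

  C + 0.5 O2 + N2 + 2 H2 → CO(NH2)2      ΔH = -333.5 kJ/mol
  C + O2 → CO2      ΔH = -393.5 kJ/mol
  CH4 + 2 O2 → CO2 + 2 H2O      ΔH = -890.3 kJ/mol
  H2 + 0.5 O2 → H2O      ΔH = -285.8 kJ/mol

equation 1: not needed (N2 appears nowhere else).
equation 2 × 2: (2)·(-393.5) = -787.0 kJ/mol
equation 3 reversed (CH4 must end up as a product): +890.3 kJ/mol
equation 4 as written: -285.8 kJ/mol
Since enthalpy is a state function, ΔH = (2)·(-393.5) + (-1)·(-890.3) + (1)·(-285.8) = -182.5 kJ/mol

ΔH = -182.5 kJ/mol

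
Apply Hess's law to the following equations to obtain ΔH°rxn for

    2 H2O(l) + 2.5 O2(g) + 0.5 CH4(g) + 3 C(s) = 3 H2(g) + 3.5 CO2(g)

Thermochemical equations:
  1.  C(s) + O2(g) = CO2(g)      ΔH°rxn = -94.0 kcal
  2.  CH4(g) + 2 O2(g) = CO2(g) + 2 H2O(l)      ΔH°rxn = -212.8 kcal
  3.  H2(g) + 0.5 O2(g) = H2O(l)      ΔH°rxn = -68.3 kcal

ΔH°rxn = -183.5 kcal

eq. 1 × 3: (3)·(-94.0) = -282.0 kcal
eq. 2 × 1/2: (1/2)·(-212.8) = -106.4 kcal
eq. 3 reversed and × 3: (-3)·(-68.3) = +204.9 kcal
By Hess's law, ΔH°rxn = (-282.0) + (-106.4) + (+204.9) = -183.5 kcal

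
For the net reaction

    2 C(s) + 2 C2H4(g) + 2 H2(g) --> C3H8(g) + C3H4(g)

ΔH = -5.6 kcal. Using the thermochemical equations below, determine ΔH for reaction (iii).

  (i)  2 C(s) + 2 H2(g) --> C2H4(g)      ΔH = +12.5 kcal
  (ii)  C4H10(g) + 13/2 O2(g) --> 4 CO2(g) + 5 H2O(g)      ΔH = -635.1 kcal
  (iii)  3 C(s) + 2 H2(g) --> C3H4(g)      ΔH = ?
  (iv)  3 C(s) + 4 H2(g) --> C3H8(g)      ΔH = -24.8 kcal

ΔH = 44.2 kcal

(i) reversed and × 2: (-2)·(+12.5) = -25.0 kcal
(ii): not needed.
(iii) as written: contributes x
(iv) as written: -24.8 kcal
-5.6 = (-25.0) + (-24.8) + x
x = (-5.6 − (-49.8)) / (1) = 44.2 kcal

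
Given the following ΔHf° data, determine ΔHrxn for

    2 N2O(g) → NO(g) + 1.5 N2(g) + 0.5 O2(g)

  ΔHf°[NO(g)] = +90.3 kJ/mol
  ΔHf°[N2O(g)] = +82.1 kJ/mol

ΔHrxn = -73.9 kJ/mol

ΔH°rxn = Σ nΔHf°(products) − Σ nΔHf°(reactants).
Products: 1·(+90.3) + 3/2·(+0.0) + 1/2·(+0.0) = +90.3
Reactants: 2·(+82.1) = +164.2
ΔHrxn = (+90.3) − (+164.2) = -73.9 kJ/mol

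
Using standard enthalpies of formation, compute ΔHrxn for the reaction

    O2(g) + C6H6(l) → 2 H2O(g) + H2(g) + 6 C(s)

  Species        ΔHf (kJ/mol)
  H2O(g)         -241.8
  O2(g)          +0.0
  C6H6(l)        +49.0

ΔHrxn = -532.6 kJ/mol

Products: 2·(-241.8) + 1·(+0.0) + 6·(+0.0) = -483.6
Reactants: 1·(+0.0) + 1·(+49.0) = +49.0
ΔHrxn = (-483.6) − (+49.0) = -532.6 kJ/mol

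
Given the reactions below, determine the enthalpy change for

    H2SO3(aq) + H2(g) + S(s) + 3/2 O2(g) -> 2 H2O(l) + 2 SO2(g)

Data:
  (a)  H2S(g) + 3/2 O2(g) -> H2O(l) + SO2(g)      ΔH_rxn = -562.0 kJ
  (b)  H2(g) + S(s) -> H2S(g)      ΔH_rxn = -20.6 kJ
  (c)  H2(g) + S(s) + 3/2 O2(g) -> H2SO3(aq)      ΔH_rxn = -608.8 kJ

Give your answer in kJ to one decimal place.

ΔH_rxn = -556.4 kJ

(a) × 2 (scale by 2 for the 2 H2O(l)): (2)·(-562.0) = -1124.0 kJ
(b) × 2: (2)·(-20.6) = -41.2 kJ
(c) reversed (reverse to put H2SO3(aq) on the reactant side): +608.8 kJ
Summing the manipulated equations, ΔH_rxn = (-1124.0) + (-41.2) + (+608.8) = -556.4 kJ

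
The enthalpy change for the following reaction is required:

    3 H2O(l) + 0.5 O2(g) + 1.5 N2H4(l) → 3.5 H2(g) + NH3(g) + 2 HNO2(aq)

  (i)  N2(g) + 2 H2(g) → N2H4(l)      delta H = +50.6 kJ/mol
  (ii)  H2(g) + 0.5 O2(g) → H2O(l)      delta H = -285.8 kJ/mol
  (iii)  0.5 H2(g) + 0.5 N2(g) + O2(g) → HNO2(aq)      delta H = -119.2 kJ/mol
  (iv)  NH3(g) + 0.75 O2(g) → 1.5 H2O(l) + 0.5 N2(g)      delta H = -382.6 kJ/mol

(i) reversed and × 3/2 (N2H4(l) must end up as a reactant; ×3/2 to match 3/2 N2H4(l) in the target): (-3/2)·(+50.6) = -75.9 kJ/mol
(ii) reversed and × 3/2: (-3/2)·(-285.8) = +428.7 kJ/mol
(iii) × 2 (scale by 2 for the 2 HNO2(aq)): (2)·(-119.2) = -238.4 kJ/mol
(iv) reversed (reverse to put NH3(g) on the product side): +382.6 kJ/mol
By Hess's law, delta H = (-75.9) + (+428.7) + (-238.4) + (+382.6) = 497.0 kJ/mol

delta H = 497.0 kJ/mol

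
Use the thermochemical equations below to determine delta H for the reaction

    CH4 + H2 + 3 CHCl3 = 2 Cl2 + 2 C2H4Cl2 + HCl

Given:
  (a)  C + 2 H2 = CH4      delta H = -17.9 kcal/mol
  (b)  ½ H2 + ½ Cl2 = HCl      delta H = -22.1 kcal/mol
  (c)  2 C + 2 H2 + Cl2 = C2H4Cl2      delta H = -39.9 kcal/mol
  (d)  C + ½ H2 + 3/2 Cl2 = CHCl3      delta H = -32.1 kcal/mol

(a) reversed (reverse to put CH4 on the reactant side): +17.9 kcal/mol
(b) as written (HCl already on the product side): -22.1 kcal/mol
(c) × 2 (×2 to match 2 C2H4Cl2 in the target): (2)·(-39.9) = -79.8 kcal/mol
(d) reversed and × 3 (reverse to put CHCl3 on the reactant side; scale by 3 for the 3 CHCl3): (-3)·(-32.1) = +96.3 kcal/mol
Combining the equations, delta H = (-1)·(-17.9) + (1)·(-22.1) + (2)·(-39.9) + (-3)·(-32.1) = 12.3 kcal/mol

delta H = 12.3 kcal/mol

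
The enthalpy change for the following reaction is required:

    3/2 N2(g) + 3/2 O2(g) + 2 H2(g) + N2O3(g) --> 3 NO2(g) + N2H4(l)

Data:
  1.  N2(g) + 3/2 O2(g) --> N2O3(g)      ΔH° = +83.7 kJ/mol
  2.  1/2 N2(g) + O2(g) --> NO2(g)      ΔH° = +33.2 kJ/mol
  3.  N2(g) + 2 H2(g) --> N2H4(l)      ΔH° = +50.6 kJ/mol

eq. 1 reversed: -83.7 kJ/mol
eq. 2 × 3: (3)·(+33.2) = +99.6 kJ/mol
eq. 3 as written: +50.6 kJ/mol
Since enthalpy is a state function, ΔH° = (-83.7) + (+99.6) + (+50.6) = 66.5 kJ/mol

ΔH° = 66.5 kJ/mol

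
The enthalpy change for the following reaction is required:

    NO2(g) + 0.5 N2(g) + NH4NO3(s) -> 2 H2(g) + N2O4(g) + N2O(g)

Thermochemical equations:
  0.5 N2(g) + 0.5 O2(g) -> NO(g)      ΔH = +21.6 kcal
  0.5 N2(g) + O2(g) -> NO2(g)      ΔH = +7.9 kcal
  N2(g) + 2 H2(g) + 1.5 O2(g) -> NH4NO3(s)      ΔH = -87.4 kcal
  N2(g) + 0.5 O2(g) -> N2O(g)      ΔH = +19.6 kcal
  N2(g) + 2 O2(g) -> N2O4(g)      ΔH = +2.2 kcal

ΔH = 101.3 kcal

equation 1: not needed.
equation 2 reversed: -7.9 kcal
equation 3 reversed: +87.4 kcal
equation 4 as written: +19.6 kcal
equation 5 as written: +2.2 kcal
ΔH = (-1)·(+7.9) + (-1)·(-87.4) + (1)·(+19.6) + (1)·(+2.2) = 101.3 kcal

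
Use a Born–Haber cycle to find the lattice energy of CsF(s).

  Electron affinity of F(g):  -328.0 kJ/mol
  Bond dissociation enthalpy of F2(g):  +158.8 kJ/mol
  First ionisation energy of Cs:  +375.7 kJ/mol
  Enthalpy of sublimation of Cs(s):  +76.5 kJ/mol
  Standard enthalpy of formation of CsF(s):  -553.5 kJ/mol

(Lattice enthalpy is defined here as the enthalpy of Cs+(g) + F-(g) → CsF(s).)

ΔHf° = 1·ΔHsub + 1·(ΣIE) + 1/2·D(F2) + 1·EA + U
-553.5 = 1·(+76.5) + 1·(+375.7) + 1/2·(+158.8) + 1·(-328.0) + U
U = -553.5 − (+203.6) = -757.1 kJ/mol

U = -757.1 kJ/mol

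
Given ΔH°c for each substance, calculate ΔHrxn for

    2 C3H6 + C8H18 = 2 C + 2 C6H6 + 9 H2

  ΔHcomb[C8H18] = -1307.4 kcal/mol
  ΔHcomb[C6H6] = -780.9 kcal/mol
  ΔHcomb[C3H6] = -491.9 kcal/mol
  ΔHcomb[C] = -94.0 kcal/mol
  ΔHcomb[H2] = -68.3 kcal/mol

Using ΔH = Σ nΔHc°(reactants) − Σ nΔHc°(products):
= [2·(-491.9) + 1·(-1307.4)] − [2·(-94.0) + 2·(-780.9) + 9·(-68.3)]
= 73.3 kcal/mol

ΔHrxn = 73.3 kcal/mol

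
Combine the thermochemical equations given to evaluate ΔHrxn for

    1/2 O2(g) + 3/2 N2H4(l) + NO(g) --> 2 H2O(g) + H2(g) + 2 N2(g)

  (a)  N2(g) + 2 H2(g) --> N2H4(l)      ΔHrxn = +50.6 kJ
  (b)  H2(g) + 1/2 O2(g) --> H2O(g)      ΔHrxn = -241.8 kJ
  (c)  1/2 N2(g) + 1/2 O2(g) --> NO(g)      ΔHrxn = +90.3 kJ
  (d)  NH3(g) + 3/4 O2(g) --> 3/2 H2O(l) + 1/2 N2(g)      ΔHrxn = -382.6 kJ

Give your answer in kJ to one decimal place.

ΔHrxn = -649.8 kJ

(a) reversed and × 3/2: (-3/2)·(+50.6) = -75.9 kJ
(b) × 2: (2)·(-241.8) = -483.6 kJ
(c) reversed: -90.3 kJ
(d): not needed.
Combining the equations, ΔHrxn = (-75.9) + (-483.6) + (-90.3) = -649.8 kJ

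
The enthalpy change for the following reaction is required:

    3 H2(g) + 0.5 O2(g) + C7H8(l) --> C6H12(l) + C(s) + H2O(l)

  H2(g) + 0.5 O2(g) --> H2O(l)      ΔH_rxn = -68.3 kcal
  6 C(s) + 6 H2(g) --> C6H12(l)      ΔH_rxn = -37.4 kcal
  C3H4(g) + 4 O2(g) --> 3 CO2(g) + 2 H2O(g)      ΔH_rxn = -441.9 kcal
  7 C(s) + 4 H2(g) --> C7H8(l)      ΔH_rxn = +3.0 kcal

ΔH_rxn = -108.7 kcal

equation 1 as written: -68.3 kcal
equation 2 as written: -37.4 kcal
equation 3: not needed.
equation 4 reversed: -3.0 kcal
ΔH_rxn = (1)·(-68.3) + (1)·(-37.4) + (-1)·(+3.0) = -108.7 kcal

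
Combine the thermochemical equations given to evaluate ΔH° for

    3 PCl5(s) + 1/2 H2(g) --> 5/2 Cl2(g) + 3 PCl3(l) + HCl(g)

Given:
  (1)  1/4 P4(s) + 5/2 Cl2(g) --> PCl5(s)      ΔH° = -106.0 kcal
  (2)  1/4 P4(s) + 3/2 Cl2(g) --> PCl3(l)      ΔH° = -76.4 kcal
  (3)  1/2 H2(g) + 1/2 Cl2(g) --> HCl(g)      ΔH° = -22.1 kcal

ΔH° = 66.7 kcal

(1) reversed and × 3 (PCl5(s) must end up as a reactant; scale by 3 for the 3 PCl5(s)): (-3)·(-106.0) = +318.0 kcal
(2) × 3 (scale by 3 for the 3 PCl3(l)): (3)·(-76.4) = -229.2 kcal
(3) as written (HCl(g) already on the product side): -22.1 kcal
ΔH° = (-3)·(-106.0) + (3)·(-76.4) + (1)·(-22.1) = 66.7 kcal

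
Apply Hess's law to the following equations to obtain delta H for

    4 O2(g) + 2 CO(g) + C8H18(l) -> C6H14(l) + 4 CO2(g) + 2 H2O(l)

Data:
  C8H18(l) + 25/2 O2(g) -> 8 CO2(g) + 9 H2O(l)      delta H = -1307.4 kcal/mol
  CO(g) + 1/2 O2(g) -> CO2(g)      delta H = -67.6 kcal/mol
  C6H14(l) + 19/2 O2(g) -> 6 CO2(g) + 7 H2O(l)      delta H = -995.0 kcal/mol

equation 1 as written: -1307.4 kcal/mol
equation 2 × 2: (2)·(-67.6) = -135.2 kcal/mol
equation 3 reversed: +995.0 kcal/mol
delta H = (1)·(-1307.4) + (2)·(-67.6) + (-1)·(-995.0) = -447.6 kcal/mol

delta H = -447.6 kcal/mol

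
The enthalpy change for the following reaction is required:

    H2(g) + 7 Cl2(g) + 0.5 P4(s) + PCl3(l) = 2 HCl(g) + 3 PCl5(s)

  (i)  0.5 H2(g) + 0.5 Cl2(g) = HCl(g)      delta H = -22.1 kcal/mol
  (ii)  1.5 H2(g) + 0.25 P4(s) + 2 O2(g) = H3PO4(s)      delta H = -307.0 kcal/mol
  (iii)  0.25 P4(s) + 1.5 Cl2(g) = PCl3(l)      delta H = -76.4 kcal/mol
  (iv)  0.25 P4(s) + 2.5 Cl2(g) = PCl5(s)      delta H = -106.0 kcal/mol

delta H = -285.8 kcal/mol

(i) × 2: (2)·(-22.1) = -44.2 kcal/mol
(ii): not needed.
(iii) reversed: +76.4 kcal/mol
(iv) × 3: (3)·(-106.0) = -318.0 kcal/mol
By Hess's law, delta H = (2)·(-22.1) + (-1)·(-76.4) + (3)·(-106.0) = -285.8 kcal/mol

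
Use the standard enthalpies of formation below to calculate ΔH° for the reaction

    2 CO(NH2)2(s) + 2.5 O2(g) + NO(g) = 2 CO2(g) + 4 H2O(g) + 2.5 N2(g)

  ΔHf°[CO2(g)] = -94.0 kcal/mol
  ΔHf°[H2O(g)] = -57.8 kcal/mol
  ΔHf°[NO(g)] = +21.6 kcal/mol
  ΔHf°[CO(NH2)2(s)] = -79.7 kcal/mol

ΔH° = -281.4 kcal/mol

Products: 2·(-94.0) + 4·(-57.8) + 5/2·(+0.0) = -419.2
Reactants: 2·(-79.7) + 5/2·(+0.0) + 1·(+21.6) = -137.8
ΔH° = (-419.2) − (-137.8) = -281.4 kcal/mol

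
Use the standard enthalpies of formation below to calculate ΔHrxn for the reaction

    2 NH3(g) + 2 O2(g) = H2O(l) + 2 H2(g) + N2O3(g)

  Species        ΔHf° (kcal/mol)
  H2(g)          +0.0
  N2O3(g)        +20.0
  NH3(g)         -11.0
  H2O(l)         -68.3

ΔHrxn = -26.3 kcal/mol

Products: 1·(-68.3) + 2·(+0.0) + 1·(+20.0) = -48.3
Reactants: 2·(-11.0) + 2·(+0.0) = -22.0
ΔHrxn = (-48.3) − (-22.0) = -26.3 kcal/mol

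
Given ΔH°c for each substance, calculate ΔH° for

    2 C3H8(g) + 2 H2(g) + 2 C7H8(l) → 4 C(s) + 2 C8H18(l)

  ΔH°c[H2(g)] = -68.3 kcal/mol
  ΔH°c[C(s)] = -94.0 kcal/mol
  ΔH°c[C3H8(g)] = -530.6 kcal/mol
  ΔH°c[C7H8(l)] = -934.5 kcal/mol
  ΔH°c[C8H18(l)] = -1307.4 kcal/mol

ΔH° = -76.0 kcal/mol

Using ΔH = Σ nΔHc°(reactants) − Σ nΔHc°(products):
= [2·(-530.6) + 2·(-68.3) + 2·(-934.5)] − [4·(-94.0) + 2·(-1307.4)]
= -76.0 kcal/mol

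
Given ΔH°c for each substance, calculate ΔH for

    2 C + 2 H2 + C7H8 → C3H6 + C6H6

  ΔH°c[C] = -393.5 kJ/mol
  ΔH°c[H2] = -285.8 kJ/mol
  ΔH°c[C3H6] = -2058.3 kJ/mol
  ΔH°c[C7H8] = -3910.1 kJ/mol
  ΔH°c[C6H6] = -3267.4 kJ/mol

ΔH = 57.0 kJ/mol

Using ΔH = Σ nΔHc°(reactants) − Σ nΔHc°(products):
= [2·(-393.5) + 2·(-285.8) + 1·(-3910.1)] − [1·(-2058.3) + 1·(-3267.4)]
= 57.0 kJ/mol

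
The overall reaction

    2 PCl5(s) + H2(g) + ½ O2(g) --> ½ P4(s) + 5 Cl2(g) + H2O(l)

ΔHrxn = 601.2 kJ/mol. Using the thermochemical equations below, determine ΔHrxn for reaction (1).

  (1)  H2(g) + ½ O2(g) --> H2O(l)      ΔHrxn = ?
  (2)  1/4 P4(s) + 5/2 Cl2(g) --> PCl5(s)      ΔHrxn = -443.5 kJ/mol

(1) as written: contributes x
(2) reversed and × 2: (-2)·(-443.5) = +887.0 kJ/mol
+601.2 = (+887.0) + x
x = (+601.2 − (+887.0)) / (1) = -285.8 kJ/mol

ΔHrxn = -285.8 kJ/mol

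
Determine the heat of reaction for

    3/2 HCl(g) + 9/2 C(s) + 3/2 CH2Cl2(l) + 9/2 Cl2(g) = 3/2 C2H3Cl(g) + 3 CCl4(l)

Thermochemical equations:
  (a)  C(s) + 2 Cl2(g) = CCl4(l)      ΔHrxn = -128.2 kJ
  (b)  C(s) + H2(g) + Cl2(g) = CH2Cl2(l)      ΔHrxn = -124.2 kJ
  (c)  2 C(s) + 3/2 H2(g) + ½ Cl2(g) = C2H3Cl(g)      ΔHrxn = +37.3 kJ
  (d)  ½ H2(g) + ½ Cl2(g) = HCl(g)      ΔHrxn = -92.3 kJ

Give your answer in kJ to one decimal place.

(a) × 3 (×3 to match 3 CCl4(l) in the target): (3)·(-128.2) = -384.6 kJ
(b) reversed and × 3/2 (CH2Cl2(l) must end up as a reactant; ×3/2 to match 3/2 CH2Cl2(l) in the target): (-3/2)·(-124.2) = +186.3 kJ
(c) × 3/2 (scale by 3/2 for the 3/2 C2H3Cl(g)): (3/2)·(+37.3) = +55.95 kJ
(d) reversed and × 3/2 (HCl(g) must end up as a reactant; ×3/2 to match 3/2 HCl(g) in the target): (-3/2)·(-92.3) = +138.45 kJ
Combining the equations, ΔHrxn = (3)·(-128.2) + (-3/2)·(-124.2) + (3/2)·(+37.3) + (-3/2)·(-92.3) = -3.9 kJ

ΔHrxn = -3.9 kJ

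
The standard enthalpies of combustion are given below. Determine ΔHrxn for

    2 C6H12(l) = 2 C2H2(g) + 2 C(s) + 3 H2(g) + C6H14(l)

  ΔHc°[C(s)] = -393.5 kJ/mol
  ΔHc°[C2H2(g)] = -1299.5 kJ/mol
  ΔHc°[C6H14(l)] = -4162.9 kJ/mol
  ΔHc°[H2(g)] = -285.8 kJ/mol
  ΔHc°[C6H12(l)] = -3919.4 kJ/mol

Using ΔH = Σ nΔHc°(reactants) − Σ nΔHc°(products):
= [2·(-3919.4)] − [2·(-1299.5) + 2·(-393.5) + 3·(-285.8) + 1·(-4162.9)]
= 567.5 kJ/mol

ΔHrxn = 567.5 kJ/mol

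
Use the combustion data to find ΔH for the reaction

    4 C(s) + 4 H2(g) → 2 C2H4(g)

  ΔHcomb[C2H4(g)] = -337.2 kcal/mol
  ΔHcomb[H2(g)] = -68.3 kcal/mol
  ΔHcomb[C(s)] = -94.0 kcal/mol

With combustion enthalpies, reactants minus products:
= [4·(-94.0) + 4·(-68.3)] − [2·(-337.2)]
= 25.2 kcal/mol

ΔH = 25.2 kcal/mol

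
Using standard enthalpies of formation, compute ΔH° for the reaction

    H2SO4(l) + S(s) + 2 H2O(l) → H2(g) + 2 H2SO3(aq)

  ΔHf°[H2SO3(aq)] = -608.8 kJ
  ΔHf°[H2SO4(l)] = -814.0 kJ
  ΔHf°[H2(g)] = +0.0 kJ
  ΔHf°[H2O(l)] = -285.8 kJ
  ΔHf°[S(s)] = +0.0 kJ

ΔH° = 168.0 kJ

Products: 1·(+0.0) + 2·(-608.8) = -1217.6
Reactants: 1·(-814.0) + 1·(+0.0) + 2·(-285.8) = -1385.6
ΔH° = (-1217.6) − (-1385.6) = 168.0 kJ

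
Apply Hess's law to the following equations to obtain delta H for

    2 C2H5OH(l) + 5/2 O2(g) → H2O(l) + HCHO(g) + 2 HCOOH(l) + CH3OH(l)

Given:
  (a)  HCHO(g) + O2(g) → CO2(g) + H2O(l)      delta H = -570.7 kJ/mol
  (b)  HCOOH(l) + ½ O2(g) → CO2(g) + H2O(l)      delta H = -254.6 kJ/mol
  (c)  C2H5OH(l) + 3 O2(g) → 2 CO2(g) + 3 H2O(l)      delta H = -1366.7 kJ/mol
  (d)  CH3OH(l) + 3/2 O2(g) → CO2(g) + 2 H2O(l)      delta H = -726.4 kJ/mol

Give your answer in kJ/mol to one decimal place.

(a) reversed (reverse to put HCHO(g) on the product side): +570.7 kJ/mol
(b) reversed and × 2 (HCOOH(l) must end up as a product; scale by 2 for the 2 HCOOH(l)): (-2)·(-254.6) = +509.2 kJ/mol
(c) × 2 (×2 to match 2 C2H5OH(l) in the target): (2)·(-1366.7) = -2733.4 kJ/mol
(d) reversed (reverse to put CH3OH(l) on the product side): +726.4 kJ/mol
delta H = (-1)·(-570.7) + (-2)·(-254.6) + (2)·(-1366.7) + (-1)·(-726.4) = -927.1 kJ/mol

delta H = -927.1 kJ/mol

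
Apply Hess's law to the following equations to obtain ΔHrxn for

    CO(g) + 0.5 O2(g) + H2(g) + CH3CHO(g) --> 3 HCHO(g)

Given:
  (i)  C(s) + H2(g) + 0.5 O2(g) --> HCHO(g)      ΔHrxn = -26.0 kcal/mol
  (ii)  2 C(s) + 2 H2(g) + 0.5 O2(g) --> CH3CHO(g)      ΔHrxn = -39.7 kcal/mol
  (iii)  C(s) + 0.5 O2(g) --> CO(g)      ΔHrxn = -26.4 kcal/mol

(i) × 3: (3)·(-26.0) = -78.0 kcal/mol
(ii) reversed: +39.7 kcal/mol
(iii) reversed: +26.4 kcal/mol
ΔHrxn = (3)·(-26.0) + (-1)·(-39.7) + (-1)·(-26.4) = -11.9 kcal/mol

ΔHrxn = -11.9 kcal/mol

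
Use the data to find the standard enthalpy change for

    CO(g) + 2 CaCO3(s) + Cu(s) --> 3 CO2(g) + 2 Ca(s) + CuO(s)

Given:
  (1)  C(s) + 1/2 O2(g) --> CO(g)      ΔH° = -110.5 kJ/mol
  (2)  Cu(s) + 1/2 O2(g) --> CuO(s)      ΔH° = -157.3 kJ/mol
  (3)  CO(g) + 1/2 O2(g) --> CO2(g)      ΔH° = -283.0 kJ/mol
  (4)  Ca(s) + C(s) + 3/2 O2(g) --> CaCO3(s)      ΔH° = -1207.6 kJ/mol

(1) × 2: (2)·(-110.5) = -221.0 kJ/mol
(2) as written (CuO(s) already on the product side): -157.3 kJ/mol
(3) × 3 (scale by 3 for the 3 CO2(g)): (3)·(-283.0) = -849.0 kJ/mol
(4) reversed and × 2 (reverse to put CaCO3(s) on the reactant side; scale by 2 for the 2 CaCO3(s)): (-2)·(-1207.6) = +2415.2 kJ/mol
ΔH° = (2)·(-110.5) + (1)·(-157.3) + (3)·(-283.0) + (-2)·(-1207.6) = 1187.9 kJ/mol

ΔH° = 1187.9 kJ/mol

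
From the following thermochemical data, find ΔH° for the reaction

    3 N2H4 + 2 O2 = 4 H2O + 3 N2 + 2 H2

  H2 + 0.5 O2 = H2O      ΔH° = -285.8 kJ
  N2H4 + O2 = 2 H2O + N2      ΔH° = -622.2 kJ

ΔH° = -1295.0 kJ

equation 1 reversed and × 2 (H2 must end up as a product; ×2 to match 2 H2 in the target): (-2)·(-285.8) = +571.6 kJ
equation 2 × 3 (scale by 3 for the 3 N2H4): (3)·(-622.2) = -1866.6 kJ
By Hess's law, ΔH° = (+571.6) + (-1866.6) = -1295.0 kJ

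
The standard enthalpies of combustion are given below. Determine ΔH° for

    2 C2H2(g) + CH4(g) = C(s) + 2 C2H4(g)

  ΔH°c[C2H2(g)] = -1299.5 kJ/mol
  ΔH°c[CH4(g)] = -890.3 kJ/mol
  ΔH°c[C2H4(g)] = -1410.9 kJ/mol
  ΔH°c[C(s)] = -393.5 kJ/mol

ΔH° = -274.0 kJ/mol

With combustion enthalpies, reactants minus products:
= [2·(-1299.5) + 1·(-890.3)] − [1·(-393.5) + 2·(-1410.9)]
= -274.0 kJ/mol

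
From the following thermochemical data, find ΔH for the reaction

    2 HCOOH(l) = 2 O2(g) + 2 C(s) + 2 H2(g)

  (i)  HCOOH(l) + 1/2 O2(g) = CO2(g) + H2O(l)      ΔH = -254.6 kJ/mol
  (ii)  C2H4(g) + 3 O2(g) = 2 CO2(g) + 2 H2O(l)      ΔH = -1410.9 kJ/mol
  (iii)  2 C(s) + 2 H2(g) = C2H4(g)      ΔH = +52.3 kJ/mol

(i) × 2 (×2 to match 2 HCOOH(l) in the target): (2)·(-254.6) = -509.2 kJ/mol
(ii) reversed: +1410.9 kJ/mol
(iii) reversed (reverse to put C(s) on the product side): -52.3 kJ/mol
Summing the manipulated equations, ΔH = (2)·(-254.6) + (-1)·(-1410.9) + (-1)·(+52.3) = 849.4 kJ/mol

ΔH = 849.4 kJ/mol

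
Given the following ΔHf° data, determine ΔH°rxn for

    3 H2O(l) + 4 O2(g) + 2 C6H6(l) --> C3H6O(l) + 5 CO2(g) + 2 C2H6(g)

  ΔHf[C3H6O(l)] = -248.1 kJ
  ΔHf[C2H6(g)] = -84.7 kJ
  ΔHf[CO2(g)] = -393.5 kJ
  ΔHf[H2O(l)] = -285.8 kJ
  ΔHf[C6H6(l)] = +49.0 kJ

ΔH°rxn = Σ nΔHf°(products) − Σ nΔHf°(reactants).
Products: 1·(-248.1) + 5·(-393.5) + 2·(-84.7) = -2385.0
Reactants: 3·(-285.8) + 4·(+0.0) + 2·(+49.0) = -759.4
ΔH°rxn = (-2385.0) − (-759.4) = -1625.6 kJ

ΔH°rxn = -1625.6 kJ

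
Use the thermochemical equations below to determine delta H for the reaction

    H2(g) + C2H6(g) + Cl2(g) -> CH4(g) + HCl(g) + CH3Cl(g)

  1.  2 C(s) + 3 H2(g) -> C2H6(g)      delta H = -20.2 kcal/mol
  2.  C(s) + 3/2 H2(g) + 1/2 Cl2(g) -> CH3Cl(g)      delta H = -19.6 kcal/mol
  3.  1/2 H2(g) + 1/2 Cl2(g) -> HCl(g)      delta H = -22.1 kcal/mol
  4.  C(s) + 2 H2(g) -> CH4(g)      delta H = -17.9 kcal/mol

delta H = -39.4 kcal/mol

eq. 1 reversed (C2H6(g) must end up as a reactant): +20.2 kcal/mol
eq. 2 as written (CH3Cl(g) already on the product side): -19.6 kcal/mol
eq. 3 as written (HCl(g) already on the product side): -22.1 kcal/mol
eq. 4 as written (CH4(g) already on the product side): -17.9 kcal/mol
delta H = (-1)·(-20.2) + (1)·(-19.6) + (1)·(-22.1) + (1)·(-17.9) = -39.4 kcal/mol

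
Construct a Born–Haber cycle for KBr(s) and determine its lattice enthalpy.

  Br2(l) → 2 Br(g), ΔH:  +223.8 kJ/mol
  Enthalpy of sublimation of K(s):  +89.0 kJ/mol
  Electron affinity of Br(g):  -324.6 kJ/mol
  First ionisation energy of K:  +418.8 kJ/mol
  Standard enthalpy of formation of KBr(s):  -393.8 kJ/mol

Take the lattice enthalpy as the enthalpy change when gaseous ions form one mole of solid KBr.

ΔHf° = 1·ΔHsub + 1·(ΣIE) + 1/2·D(Br2) + 1·EA + U
-393.8 = 1·(+89.0) + 1·(+418.8) + 1/2·(+223.8) + 1·(-324.6) + U
U = -393.8 − (+295.1) = -688.9 kJ/mol

U = -688.9 kJ/mol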